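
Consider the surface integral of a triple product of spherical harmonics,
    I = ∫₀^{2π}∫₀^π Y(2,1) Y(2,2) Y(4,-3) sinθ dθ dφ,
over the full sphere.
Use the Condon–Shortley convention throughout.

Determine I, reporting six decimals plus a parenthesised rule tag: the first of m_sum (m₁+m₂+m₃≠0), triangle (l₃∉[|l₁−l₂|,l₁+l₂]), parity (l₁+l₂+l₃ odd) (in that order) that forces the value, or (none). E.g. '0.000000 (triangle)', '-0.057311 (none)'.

Rules hold: Σm=0, L=8 even, 0≤4≤4.
N = 5·5·9 = 225
Δ = 0!·4!·4!/9! = 1/630
Racah Σ t=0..0: t=0:+1/16 = 1/16
⇒ 3j(2 2 4; 0 0 0)² = 2/35, sgn +1
Racah Σ t=0..0: t=0:+1/144 = 1/144
⇒ 3j(2 2 4; 1 2 -3)² = 1/18, sgn -1
4πI² = N·(3j₀)²·(3jₘ)² = 5/7
I = -1·√(0.714286/4π) = -0.23841361
No selection rule forces the value: the integral is nonzero (none).

-0.238414 (none)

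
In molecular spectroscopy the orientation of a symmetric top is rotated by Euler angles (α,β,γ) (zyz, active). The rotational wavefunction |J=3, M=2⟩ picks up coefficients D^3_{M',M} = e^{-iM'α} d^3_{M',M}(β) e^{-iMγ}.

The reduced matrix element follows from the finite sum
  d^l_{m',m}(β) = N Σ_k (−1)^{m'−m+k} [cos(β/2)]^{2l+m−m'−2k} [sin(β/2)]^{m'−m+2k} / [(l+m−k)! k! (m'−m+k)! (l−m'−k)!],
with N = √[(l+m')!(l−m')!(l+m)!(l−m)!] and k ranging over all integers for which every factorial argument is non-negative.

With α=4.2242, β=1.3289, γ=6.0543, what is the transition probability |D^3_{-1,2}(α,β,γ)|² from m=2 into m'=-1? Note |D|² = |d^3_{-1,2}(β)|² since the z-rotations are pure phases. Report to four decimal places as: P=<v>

Split into d^3_{-1,2}(β=1.3289) × two z-phases.
Half-angle: c=0.787256, s=0.616626. N=√(2·24·120·1)=75.894664
Admissible k: 3..4 (factorial args all ≥0)
  k=3: (−1)^0·75.8947/(12)·0.7873^3·0.6166^3 = +0.723509
  k=4: (−1)^1·75.8947/(24)·0.7873^1·0.6166^5 = -0.221935
d^3_{-1,2}(1.3289) = +0.723509 -0.221935 = +0.501574
|D^3_{-1,2}|² = |d^3_{-1,2}(β)|² = (+0.501574)² = 0.251576 (the z-rotation phases have unit modulus)

P=0.2516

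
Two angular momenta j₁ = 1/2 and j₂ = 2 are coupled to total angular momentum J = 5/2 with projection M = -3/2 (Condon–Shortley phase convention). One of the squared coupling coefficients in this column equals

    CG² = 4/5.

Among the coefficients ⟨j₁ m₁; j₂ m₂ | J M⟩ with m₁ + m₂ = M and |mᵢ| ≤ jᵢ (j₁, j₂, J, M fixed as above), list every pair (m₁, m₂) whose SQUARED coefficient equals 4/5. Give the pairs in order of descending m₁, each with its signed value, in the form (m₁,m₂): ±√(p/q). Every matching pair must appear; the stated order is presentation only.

Admissible pairs with m₁+m₂ = M = -3/2: (-1/2,-1), (1/2,-2)
  (m₁,m₂)=(1/2,-2): CG² = 1/5, CG = +√(1/5)
  (m₁,m₂)=(-1/2,-1): CG² = 4/5, CG = +√(4/5)   ← matches the target
Pairs with CG² = 4/5: (-1/2,-1): +√(4/5)

(-1/2,-1): +√(4/5)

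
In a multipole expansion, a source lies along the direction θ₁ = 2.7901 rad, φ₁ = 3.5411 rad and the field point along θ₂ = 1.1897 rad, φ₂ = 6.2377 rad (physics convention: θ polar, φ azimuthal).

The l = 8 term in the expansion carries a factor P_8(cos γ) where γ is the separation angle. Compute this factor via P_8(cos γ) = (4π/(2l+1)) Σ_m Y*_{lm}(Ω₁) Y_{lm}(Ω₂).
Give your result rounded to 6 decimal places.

Summing Y*_{l m}(θ₁,φ₁)·Y_{l m}(θ₂,φ₂) over m ∈ [−8, 8]; prefactor 4π/(2·8+1) = 0.739198:
  term(m=-8) = (-0.000026, -0.000012)   from Y*(Ω₁)=(-0.000102, -0.000006), Y(Ω₂)=(0.265525, 0.101123)
  term(m=-7) = (-0.000505, 0.000013)   from Y*(Ω₁)=(-0.001045, 0.000375), Y(Ω₂)=(0.432497, 0.142556)
  term(m=-6) = (-0.001767, 0.000901)   from Y*(Ω₁)=(-0.005636, 0.005193), Y(Ω₂)=(0.249309, 0.069781)
  term(m=-5) = (0.004429, -0.005776)   from Y*(Ω₁)=(-0.015627, 0.034370), Y(Ω₂)=(-0.187829, -0.043469)
  term(m=-4) = (0.009588, -0.045167)   from Y*(Ω₁)=(-0.003700, 0.135836), Y(Ω₂)=(-0.334187, -0.061482)
  term(m=-3) = (0.003156, 0.013134)   from Y*(Ω₁)=(0.126415, 0.323741), Y(Ω₂)=(0.038504, 0.005287)
  term(m=-2) = (0.120440, 0.148691)   from Y*(Ω₁)=(0.397785, 0.408768), Y(Ω₂)=(0.334096, 0.030477)
  term(m=-1) = (0.009724, 0.004637)   from Y*(Ω₁)=(0.374138, 0.157966), Y(Ω₂)=(0.026500, 0.001206)
  term(m=+0) = (0.098935, 0.000000)   from Y*(Ω₁)=(-0.301370, -0.000000), Y(Ω₂)=(-0.328285, 0.000000)
  term(m=+1) = (0.009724, -0.004637)   from Y*(Ω₁)=(-0.374138, 0.157966), Y(Ω₂)=(-0.026500, 0.001206)
  term(m=+2) = (0.120440, -0.148691)   from Y*(Ω₁)=(0.397785, -0.408768), Y(Ω₂)=(0.334096, -0.030477)
  term(m=+3) = (0.003156, -0.013134)   from Y*(Ω₁)=(-0.126415, 0.323741), Y(Ω₂)=(-0.038504, 0.005287)
  term(m=+4) = (0.009588, 0.045167)   from Y*(Ω₁)=(-0.003700, -0.135836), Y(Ω₂)=(-0.334187, 0.061482)
  term(m=+5) = (0.004429, 0.005776)   from Y*(Ω₁)=(0.015627, 0.034370), Y(Ω₂)=(0.187829, -0.043469)
  term(m=+6) = (-0.001767, -0.000901)   from Y*(Ω₁)=(-0.005636, -0.005193), Y(Ω₂)=(0.249309, -0.069781)
  term(m=+7) = (-0.000505, -0.000013)   from Y*(Ω₁)=(0.001045, 0.000375), Y(Ω₂)=(-0.432497, 0.142556)
  term(m=+8) = (-0.000026, 0.000012)   from Y*(Ω₁)=(-0.000102, 0.000006), Y(Ω₂)=(0.265525, -0.101123)
Σ over m = (0.389013, -0.000000); ×(4π/17) → (0.287558, -0.000000). Real part: 0.287558

0.287558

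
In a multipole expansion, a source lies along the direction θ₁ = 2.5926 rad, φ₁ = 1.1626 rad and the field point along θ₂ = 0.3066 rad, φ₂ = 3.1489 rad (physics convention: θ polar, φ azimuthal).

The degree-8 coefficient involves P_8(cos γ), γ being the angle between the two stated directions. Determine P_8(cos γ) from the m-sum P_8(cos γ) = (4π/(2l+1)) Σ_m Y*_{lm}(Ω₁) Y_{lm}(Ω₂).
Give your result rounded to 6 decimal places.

-0.374566

Addition theorem: P_8(cos γ) = (4π/17) Σ_m Y*_{lm}(Ω₁) Y_{lm}(Ω₂), m = −8…8:
  term(m=-8) = -0.000000+0.000000i   from Y*(Ω₁)=-0.002812+0.000350i, Y(Ω₂)=+0.000035-0.000002i
  term(m=-7) = -0.000002+0.000008i   from Y*(Ω₁)=+0.005196-0.017787i, Y(Ω₂)=-0.000448+0.000023i
  term(m=-6) = +0.000216+0.000164i   from Y*(Ω₁)=+0.058006+0.048110i, Y(Ω₂)=+0.003591-0.000158i
  term(m=-5) = +0.003835-0.002129i   from Y*(Ω₁)=-0.189397+0.096251i, Y(Ω₂)=-0.020633+0.000754i
  term(m=-4) = -0.003288-0.035945i   from Y*(Ω₁)=-0.025640-0.413097i, Y(Ω₂)=+0.087171-0.002549i
  term(m=-3) = -0.125981-0.042349i   from Y*(Ω₁)=+0.471285+0.170010i, Y(Ω₂)=-0.265216+0.005815i
  term(m=-2) = -0.075933+0.083196i   from Y*(Ω₁)=-0.143995+0.153210i, Y(Ω₂)=+0.535659-0.007829i
  term(m=-1) = -0.071708-0.162533i   from Y*(Ω₁)=+0.127883+0.295690i, Y(Ω₂)=-0.551415+0.004029i
  term(m=+0) = +0.039002+0.000000i   from Y*(Ω₁)=-0.331448-0.000000i, Y(Ω₂)=-0.117673+0.000000i
  term(m=+1) = -0.071708+0.162533i   from Y*(Ω₁)=-0.127883+0.295690i, Y(Ω₂)=+0.551415+0.004029i
  term(m=+2) = -0.075933-0.083196i   from Y*(Ω₁)=-0.143995-0.153210i, Y(Ω₂)=+0.535659+0.007829i
  term(m=+3) = -0.125981+0.042349i   from Y*(Ω₁)=-0.471285+0.170010i, Y(Ω₂)=+0.265216+0.005815i
  term(m=+4) = -0.003288+0.035945i   from Y*(Ω₁)=-0.025640+0.413097i, Y(Ω₂)=+0.087171+0.002549i
  term(m=+5) = +0.003835+0.002129i   from Y*(Ω₁)=+0.189397+0.096251i, Y(Ω₂)=+0.020633+0.000754i
  term(m=+6) = +0.000216-0.000164i   from Y*(Ω₁)=+0.058006-0.048110i, Y(Ω₂)=+0.003591+0.000158i
  term(m=+7) = -0.000002-0.000008i   from Y*(Ω₁)=-0.005196-0.017787i, Y(Ω₂)=+0.000448+0.000023i
  term(m=+8) = -0.000000-0.000000i   from Y*(Ω₁)=-0.002812-0.000350i, Y(Ω₂)=+0.000035+0.000002i
Total Σ_m = -0.506719+0.000000i. Multiply by 0.739198: -0.374566+0.000000i. P_8(cos γ) = -0.374566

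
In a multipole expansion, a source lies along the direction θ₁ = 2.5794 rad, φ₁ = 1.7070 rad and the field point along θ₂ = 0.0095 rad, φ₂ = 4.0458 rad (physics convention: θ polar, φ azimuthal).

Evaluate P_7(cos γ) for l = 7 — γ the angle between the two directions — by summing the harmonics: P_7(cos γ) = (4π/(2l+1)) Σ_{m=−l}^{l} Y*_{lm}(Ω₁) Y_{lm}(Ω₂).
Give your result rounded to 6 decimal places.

0.390529

Term-by-term m-sum for l=7 (normalisation 4π/15 = 0.837758):
  m=-7: Y*=(0.004986, -0.003539)  Y=(-0.000000, 0.000000)  product (-0.000000, 0.000000)
  m=-6: Y*=(0.024847, 0.026481)  Y=(0.000000, 0.000000)  product (-0.000000, 0.000000)
  m=-5: Y*=(-0.082575, 0.101901)  Y=(0.000000, -0.000000)  product (0.000000, 0.000000)
  m=-4: Y*=(-0.270350, -0.163830)  Y=(-0.000000, 0.000000)  product (0.000000, 0.000000)
  m=-3: Y*=(0.193309, -0.446461)  Y=(0.000007, 0.000003)  product (0.000003, -0.000002)
  m=-2: Y*=(0.345492, 0.096514)  Y=(-0.000159, -0.000658)  product (0.000008, -0.000243)
  m=-1: Y*=(0.021483, -0.156747)  Y=(-0.023997, 0.030503)  product (0.004266, 0.004417)
  m=+0: Y*=(0.419372, -0.000000)  Y=(1.091168, 0.000000)  product (0.457606, 0.000000)
  m=+1: Y*=(-0.021483, -0.156747)  Y=(0.023997, 0.030503)  product (0.004266, -0.004417)
  m=+2: Y*=(0.345492, -0.096514)  Y=(-0.000159, 0.000658)  product (0.000008, 0.000243)
  m=+3: Y*=(-0.193309, -0.446461)  Y=(-0.000007, 0.000003)  product (0.000003, 0.000002)
  m=+4: Y*=(-0.270350, 0.163830)  Y=(-0.000000, -0.000000)  product (0.000000, -0.000000)
  m=+5: Y*=(0.082575, 0.101901)  Y=(-0.000000, -0.000000)  product (0.000000, -0.000000)
  m=+6: Y*=(0.024847, -0.026481)  Y=(0.000000, -0.000000)  product (-0.000000, -0.000000)
  m=+7: Y*=(-0.004986, -0.003539)  Y=(0.000000, 0.000000)  product (-0.000000, -0.000000)
Accumulated sum (0.466160, -0.000000); after 4π/(2l+1) scaling, (0.390529, -0.000000) ⇒ P_7 = 0.390529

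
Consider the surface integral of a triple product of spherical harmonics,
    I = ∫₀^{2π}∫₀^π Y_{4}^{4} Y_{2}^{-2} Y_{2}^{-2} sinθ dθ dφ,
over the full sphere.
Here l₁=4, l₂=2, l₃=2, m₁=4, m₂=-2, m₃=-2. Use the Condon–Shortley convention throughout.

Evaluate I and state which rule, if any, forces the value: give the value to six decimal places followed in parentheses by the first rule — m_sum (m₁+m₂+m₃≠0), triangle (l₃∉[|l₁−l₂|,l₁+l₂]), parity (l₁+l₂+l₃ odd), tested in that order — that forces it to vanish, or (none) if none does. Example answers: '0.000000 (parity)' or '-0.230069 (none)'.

Checks pass: Σm=0; 8 even; l₃=2∈[2,6].
(2·4+1)(2·2+1)(2·2+1) = 225
Δ: 4! 4! 0! / 9! → 1/630
sum: t=2:+1/16 = 1/16
3j²(4 2 2; 0 0 0) = Δ·Π!·Σ² = 2/35  (sign +1)
sum: t=0:+1/576 = 1/576
3j²(4 2 2; 4 -2 -2) = Δ·Π!·Σ² = 1/9  (sign +1)
combine: 4πI² = 225·2/35·1/9 = 10/7
take √, sign +1: I = 0.33716777
No selection rule forces the value: the integral is nonzero (none).

0.337168 (none)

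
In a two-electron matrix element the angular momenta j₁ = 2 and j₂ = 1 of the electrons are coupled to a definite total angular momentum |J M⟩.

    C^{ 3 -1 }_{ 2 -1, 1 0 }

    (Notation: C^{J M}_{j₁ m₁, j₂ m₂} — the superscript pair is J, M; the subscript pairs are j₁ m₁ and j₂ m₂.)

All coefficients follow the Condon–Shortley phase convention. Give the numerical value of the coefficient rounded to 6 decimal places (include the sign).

+√(8/15) ≈ +0.730297

√[7·0!4!2!/7! · 1!3!1!1!2!4!] = √(96/5)
  +(−1)^0/∏(0,0,3,1,1,1)! = 1/6  (running 1/6)
⟨..|..⟩ = √(96/5)·(1/6) = +0.730297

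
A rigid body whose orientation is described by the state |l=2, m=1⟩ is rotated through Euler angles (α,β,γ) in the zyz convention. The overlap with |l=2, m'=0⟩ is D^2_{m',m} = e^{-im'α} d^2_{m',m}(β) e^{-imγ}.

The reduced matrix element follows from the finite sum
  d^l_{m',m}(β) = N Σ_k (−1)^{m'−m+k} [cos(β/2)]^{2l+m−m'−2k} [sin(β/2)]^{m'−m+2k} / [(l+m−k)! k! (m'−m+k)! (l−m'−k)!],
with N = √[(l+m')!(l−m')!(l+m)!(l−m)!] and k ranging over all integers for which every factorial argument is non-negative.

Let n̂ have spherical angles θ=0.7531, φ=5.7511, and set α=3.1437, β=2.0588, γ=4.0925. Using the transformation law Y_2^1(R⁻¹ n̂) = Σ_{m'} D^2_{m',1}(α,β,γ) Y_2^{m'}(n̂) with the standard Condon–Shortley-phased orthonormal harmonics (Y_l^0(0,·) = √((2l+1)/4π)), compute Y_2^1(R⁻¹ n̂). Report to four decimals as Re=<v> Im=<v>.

Need the full column D^2_{m',1} for m'=−2..2 at α=3.1437, β=2.0588, γ=4.0925.
cos(β/2)=0.515333, sin(β/2)=0.856990
d^2_{-2,1}: single k=3 term ⇒ +0.648702;  D = -0.379082+0.526413i
d^2_{-1,1}: k∈[2..3] ⇒ +0.585125 -0.539390 = +0.045735;  D = +0.026648-0.037170i
d^2_{0,1}: k∈[1..2] ⇒ +0.287287 -0.794494 = -0.507208;  D = +0.294660-0.412838i
d^2_{1,1}: k∈[0..1] ⇒ +0.070526 -0.585125 = -0.514599;  D = -0.298070+0.419483i
d^2_{2,1}: single k=0 term ⇒ -0.234569;  D = +0.135466-0.191498i
Y_2^{m'}(θ=0.7531,φ=5.7511) and Σ D·Y over m':
  (-0.3791+0.5264i)·(+0.0877+0.1580i)  (+0.0266-0.0372i)·(+0.3322+0.1956i)  (+0.2947-0.4128i)·(+0.1882+0.0000i)  (-0.2981+0.4195i)·(-0.3322+0.1956i)  (+0.1355-0.1915i)·(+0.0877-0.1580i)
Y_2^1(R⁻¹ n̂) = -0.046205-0.334405i

Re=-0.0462 Im=-0.3344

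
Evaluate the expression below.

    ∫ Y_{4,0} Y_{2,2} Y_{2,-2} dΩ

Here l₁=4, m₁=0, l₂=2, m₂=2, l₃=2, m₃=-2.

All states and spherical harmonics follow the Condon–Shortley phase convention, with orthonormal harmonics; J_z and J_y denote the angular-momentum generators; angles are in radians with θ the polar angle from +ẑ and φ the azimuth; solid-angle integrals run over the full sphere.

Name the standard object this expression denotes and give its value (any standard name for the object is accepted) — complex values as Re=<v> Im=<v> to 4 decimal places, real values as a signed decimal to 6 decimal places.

Gaunt coefficient, +0.040299

This is a Gaunt coefficient — the integral of a triple product of spherical harmonics over the sphere.
m-sum 0 ✓  L=8 even ✓  2≤2≤6 ✓
Π(2lᵢ+1) = 9×5×5 = 225
triangle coeff Δ(4,2,2) = 1/630
Σ_t [2,2]: t=2:+1/16 = 1/16
(3j)²=2/35 [(4 2 2; 0 0 0)], sign=+1
Σ_t [4,4]: t=4:+1/576 = 1/576
(3j)²=1/630 [(4 2 2; 0 2 -2)], sign=+1
⇒ 4πI² = 1/49
I = (+1)√(1/49/(4π)) = 0.04029926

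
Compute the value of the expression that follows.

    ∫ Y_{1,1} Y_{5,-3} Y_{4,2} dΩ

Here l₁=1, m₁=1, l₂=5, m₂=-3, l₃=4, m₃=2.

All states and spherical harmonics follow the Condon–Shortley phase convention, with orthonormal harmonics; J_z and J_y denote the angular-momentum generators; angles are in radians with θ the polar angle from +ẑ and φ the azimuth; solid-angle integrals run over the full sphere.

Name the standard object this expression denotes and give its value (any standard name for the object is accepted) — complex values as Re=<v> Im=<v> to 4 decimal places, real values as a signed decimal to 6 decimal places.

This is a Gaunt coefficient — the integral of a triple product of spherical harmonics over the sphere.
Checks pass: Σm=0; 10 even; l₃=4∈[4,6].
(2·1+1)(2·5+1)(2·4+1) = 297
Δ: 2! 0! 8! / 11! → 1/495
sum: t=1:−1/576 = -1/576
3j²(1 5 4; 0 0 0) = Δ·Π!·Σ² = 5/99  (sign -1)
sum: t=0:+1/2880 = 1/2880
3j²(1 5 4; 1 -3 2) = Δ·Π!·Σ² = 28/495  (sign +1)
combine: 4πI² = 297·5/99·28/495 = 28/33
take √, sign -1: I = -0.25984664

Gaunt coefficient, -0.259847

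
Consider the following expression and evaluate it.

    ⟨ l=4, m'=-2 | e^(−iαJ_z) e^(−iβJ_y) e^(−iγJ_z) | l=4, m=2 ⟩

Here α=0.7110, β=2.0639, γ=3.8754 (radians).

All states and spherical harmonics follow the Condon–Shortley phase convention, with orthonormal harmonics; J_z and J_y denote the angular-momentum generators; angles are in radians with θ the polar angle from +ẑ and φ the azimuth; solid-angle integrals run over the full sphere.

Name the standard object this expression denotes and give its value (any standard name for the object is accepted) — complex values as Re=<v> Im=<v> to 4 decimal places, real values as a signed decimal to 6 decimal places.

This is a Wigner D-matrix element — the rotation-matrix element ⟨l m'| R(α,β,γ) |l m⟩ in the angular-momentum basis.
Split into d^4_{-2,2}(β=2.0639) × two z-phases.
With c≡cos(β/2)=0.513146 and s≡sin(β/2)=0.858301, N=[2·720·720·2]^{1/2}=1440.000000
k: max(0,(2)−(-2))=4 … min(4+(2),4−(-2))=6
  k=4: (−1)^0·1440.0000/(96)·0.5131^4·0.8583^4 = +0.564436
  k=5: (−1)^1·1440.0000/(120)·0.5131^2·0.8583^6 = -1.263287
  k=6: (−1)^2·1440.0000/(1440)·0.5131^0·0.8583^8 = +0.294522
d^4_{-2,2}(2.0639) = +0.564436 -1.263287 +0.294522 = -0.404329
D = (+0.148248+0.988950i)·(-0.404329)·(+0.102999-0.994681i) = -0.403908+0.018437i

Wigner D-matrix element, Re=-0.4039 Im=0.0184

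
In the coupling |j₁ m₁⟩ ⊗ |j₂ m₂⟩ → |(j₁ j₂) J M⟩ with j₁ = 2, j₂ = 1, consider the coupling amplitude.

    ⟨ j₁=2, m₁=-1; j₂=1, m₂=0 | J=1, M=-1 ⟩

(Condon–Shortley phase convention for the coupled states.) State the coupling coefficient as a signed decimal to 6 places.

−√(3/10) = -0.547723

triangle: 2!·2!·0!/5! = 4/120
(j±m)!: 1!·3!·1!·1!·0!·2! = 12
prefactor² = (2J+1)·Δ·N² = 6/5
  k=1: −1/(1!·1!·2!·0!·0!·0!) = -1/2
Σ = -1/2  ⇒  CG² = 6/5·(-1/2)² = 3/10
CG = −√(3/10) = -0.547723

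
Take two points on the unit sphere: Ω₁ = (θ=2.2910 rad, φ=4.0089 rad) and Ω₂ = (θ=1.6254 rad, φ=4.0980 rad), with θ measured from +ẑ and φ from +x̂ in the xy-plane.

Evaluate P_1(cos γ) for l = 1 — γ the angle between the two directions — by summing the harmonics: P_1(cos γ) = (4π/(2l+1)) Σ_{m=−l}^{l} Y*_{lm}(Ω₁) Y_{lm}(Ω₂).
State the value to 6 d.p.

Addition theorem: P_1(cos γ) = (4π/3) Σ_m Y*_{lm}(Ω₁) Y_{lm}(Ω₂), m = −1…1:
  [-1]  conj(Y_{1,-1})(Ω₁) = -0.167994-0.198043i ; Y_{1,-1}(Ω₂) = -0.198866+0.281891i ; Δ = +0.089235-0.007972i
  [+0]  conj(Y_{1,0})(Ω₁) = -0.322252-0.000000i ; Y_{1,0}(Ω₂) = -0.026666+0.000000i ; Δ = +0.008593+0.000000i
  [+1]  conj(Y_{1,1})(Ω₁) = +0.167994-0.198043i ; Y_{1,1}(Ω₂) = +0.198866+0.281891i ; Δ = +0.089235+0.007972i
Accumulated sum +0.187063+0.000000i; after 4π/(2l+1) scaling, +0.783569+0.000000i ⇒ P_1 = 0.783569

0.783569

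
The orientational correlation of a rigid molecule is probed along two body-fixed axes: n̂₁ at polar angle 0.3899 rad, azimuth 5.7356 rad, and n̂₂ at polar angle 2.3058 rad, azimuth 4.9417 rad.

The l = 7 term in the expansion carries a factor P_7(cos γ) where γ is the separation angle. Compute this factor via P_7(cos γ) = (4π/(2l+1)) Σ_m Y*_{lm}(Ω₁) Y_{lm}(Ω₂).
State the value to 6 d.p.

Addition theorem: P_7(cos γ) = (4π/15) Σ_m Y*_{lm}(Ω₁) Y_{lm}(Ω₂), m = −7…7:
  m=-7: Y*=-0.000441+0.000365i  Y=-0.061783+0.002125i  product +0.000026-0.000024i
  m=-6: Y*=-0.005165+0.000748i  Y=+0.040501-0.205136i  product -0.000056+0.001090i
  m=-5: Y*=-0.027097-0.011574i  Y=+0.364054+0.164432i  product -0.007962-0.008669i
  m=-4: Y*=-0.066816-0.093682i  Y=-0.257884+0.336741i  product +0.048777+0.001659i
  m=-3: Y*=-0.022364-0.310253i  Y=-0.064182-0.078093i  product -0.022793+0.021659i
  m=-2: Y*=+0.244674-0.475037i  Y=-0.287244+0.141822i  product -0.002910+0.171152i
  m=-1: Y*=+0.348756-0.212667i  Y=-0.057940-0.248225i  product -0.072996-0.074248i
  m=+0: Y*=-0.259053-0.000000i  Y=-0.252993+0.000000i  product +0.065539+0.000000i
  m=+1: Y*=-0.348756-0.212667i  Y=+0.057940-0.248225i  product -0.072996+0.074248i
  m=+2: Y*=+0.244674+0.475037i  Y=-0.287244-0.141822i  product -0.002910-0.171152i
  m=+3: Y*=+0.022364-0.310253i  Y=+0.064182-0.078093i  product -0.022793-0.021659i
  m=+4: Y*=-0.066816+0.093682i  Y=-0.257884-0.336741i  product +0.048777-0.001659i
  m=+5: Y*=+0.027097-0.011574i  Y=-0.364054+0.164432i  product -0.007962+0.008669i
  m=+6: Y*=-0.005165-0.000748i  Y=+0.040501+0.205136i  product -0.000056-0.001090i
  m=+7: Y*=+0.000441+0.000365i  Y=+0.061783+0.002125i  product +0.000026+0.000024i
Accumulated sum -0.050288-0.000000i; after 4π/(2l+1) scaling, -0.042129-0.000000i ⇒ P_7 = -0.042129

-0.042129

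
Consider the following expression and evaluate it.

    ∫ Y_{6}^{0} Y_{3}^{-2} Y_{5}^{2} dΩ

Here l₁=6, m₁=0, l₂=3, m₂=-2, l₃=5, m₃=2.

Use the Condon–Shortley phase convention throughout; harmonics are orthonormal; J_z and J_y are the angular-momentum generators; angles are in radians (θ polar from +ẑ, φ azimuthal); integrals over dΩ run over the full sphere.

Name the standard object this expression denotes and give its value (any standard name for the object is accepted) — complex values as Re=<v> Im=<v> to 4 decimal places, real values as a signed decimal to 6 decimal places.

Gaunt coefficient, -0.165130

This is a Gaunt coefficient — the integral of a triple product of spherical harmonics over the sphere.
m-sum 0 ✓  L=14 even ✓  3≤5≤9 ✓
Π(2lᵢ+1) = 13×7×11 = 1001
triangle coeff Δ(6,3,5) = 1/675675
Σ_t [1,3]: t=1:−1/8640 t=2:+1/2304 t=3:−1/8640 = 7/34560
(3j)²=7/429 [(6 3 5; 0 0 0)], sign=-1
Σ_t [0,1]: t=0:+1/34560 t=1:−1/8640 = -1/11520
(3j)²=3/143 [(6 3 5; 0 -2 2)], sign=+1
⇒ 4πI² = 49/143
I = (-1)√(49/143/(4π)) = -0.16512966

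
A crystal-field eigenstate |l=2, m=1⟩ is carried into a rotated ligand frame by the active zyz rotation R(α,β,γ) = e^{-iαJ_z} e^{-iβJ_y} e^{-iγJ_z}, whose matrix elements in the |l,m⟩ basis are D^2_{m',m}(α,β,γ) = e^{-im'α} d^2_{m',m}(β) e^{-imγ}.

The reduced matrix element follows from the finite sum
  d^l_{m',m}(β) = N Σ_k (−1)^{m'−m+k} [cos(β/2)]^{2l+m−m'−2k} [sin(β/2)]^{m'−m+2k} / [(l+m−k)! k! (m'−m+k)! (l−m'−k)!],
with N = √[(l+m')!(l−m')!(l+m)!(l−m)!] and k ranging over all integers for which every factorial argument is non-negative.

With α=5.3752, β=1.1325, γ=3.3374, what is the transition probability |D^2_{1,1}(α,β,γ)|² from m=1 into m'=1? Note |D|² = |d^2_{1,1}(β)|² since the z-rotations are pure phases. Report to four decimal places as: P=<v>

P=0.0116

D^2_{1,1}(5.3752,1.1325,3.3374) = e^{-i·1·5.3752}·d^2_{1,1}(1.1325)·e^{-i·1·3.3374}. Compute d first:
Half-angle: c=0.843919, s=0.536471. N=√(6·1·6·1)=6.000000
Admissible k: 0..1 (factorial args all ≥0)
  k=0: (−1)^0·6.0000/(6)·0.8439^4·0.5365^0 = +0.507227
  k=1: (−1)^1·6.0000/(2)·0.8439^2·0.5365^2 = -0.614915
d^2_{1,1}(1.1325) = +0.507227 -0.614915 = -0.107688
|D^2_{1,1}|² = |d^2_{1,1}(β)|² = (-0.107688)² = 0.011597 (the z-rotation phases have unit modulus)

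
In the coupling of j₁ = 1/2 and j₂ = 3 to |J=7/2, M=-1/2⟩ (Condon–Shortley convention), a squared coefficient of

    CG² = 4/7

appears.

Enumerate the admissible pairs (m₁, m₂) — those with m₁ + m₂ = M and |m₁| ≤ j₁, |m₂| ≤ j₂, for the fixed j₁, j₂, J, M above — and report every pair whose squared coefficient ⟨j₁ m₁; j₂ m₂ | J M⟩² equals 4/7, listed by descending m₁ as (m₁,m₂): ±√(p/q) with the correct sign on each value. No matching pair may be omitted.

(-1/2,0): +√(4/7)

Admissible pairs with m₁+m₂ = M = -1/2: (-1/2,0), (1/2,-1)
  (m₁,m₂)=(1/2,-1): CG² = 3/7, CG = +√(3/7)
  (m₁,m₂)=(-1/2,0): CG² = 4/7, CG = +√(4/7)   ← matches the target
Pairs with CG² = 4/7: (-1/2,0): +√(4/7)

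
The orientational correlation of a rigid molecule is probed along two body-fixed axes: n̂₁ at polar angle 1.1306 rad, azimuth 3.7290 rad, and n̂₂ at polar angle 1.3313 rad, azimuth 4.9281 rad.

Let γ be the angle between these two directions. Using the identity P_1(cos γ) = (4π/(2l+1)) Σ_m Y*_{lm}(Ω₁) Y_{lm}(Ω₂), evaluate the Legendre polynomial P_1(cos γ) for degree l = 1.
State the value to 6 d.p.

Expand P_1 via completeness: Σ_{m} conj(Y_{1,m}) at Ω₁ times Y_{1,m} at Ω₂ —
  [-1]  conj(Y_{1,-1})(Ω₁) = (-0.260167, -0.173221) ; Y_{1,-1}(Ω₂) = (0.071840, 0.327854) ; Δ = (0.038101, -0.097741)
  [+0]  conj(Y_{1,0})(Ω₁) = (0.208202, -0.000000) ; Y_{1,0}(Ω₂) = (0.115903, 0.000000) ; Δ = (0.024131, 0.000000)
  [+1]  conj(Y_{1,1})(Ω₁) = (0.260167, -0.173221) ; Y_{1,1}(Ω₂) = (-0.071840, 0.327854) ; Δ = (0.038101, 0.097741)
Accumulated sum (0.100333, 0.000000); after 4π/(2l+1) scaling, (0.420275, 0.000000) ⇒ P_1 = 0.420275

0.420275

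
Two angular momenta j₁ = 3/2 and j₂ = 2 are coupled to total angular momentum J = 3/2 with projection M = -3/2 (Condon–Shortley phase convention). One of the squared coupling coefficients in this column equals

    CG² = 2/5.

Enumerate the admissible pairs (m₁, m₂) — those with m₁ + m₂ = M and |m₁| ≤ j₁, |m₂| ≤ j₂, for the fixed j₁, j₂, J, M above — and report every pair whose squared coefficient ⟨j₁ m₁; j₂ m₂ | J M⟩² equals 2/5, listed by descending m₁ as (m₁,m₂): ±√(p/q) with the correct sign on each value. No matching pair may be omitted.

Admissible pairs with m₁+m₂ = M = -3/2: (-3/2,0), (-1/2,-1), (1/2,-2)
  (m₁,m₂)=(1/2,-2): CG² = 2/5, CG = +√(2/5)   ← matches the target
  (m₁,m₂)=(-1/2,-1): CG² = 2/5, CG = −√(2/5)   ← matches the target
  (m₁,m₂)=(-3/2,0): CG² = 1/5, CG = +√(1/5)
Pairs with CG² = 2/5: (1/2,-2): +√(2/5); (-1/2,-1): −√(2/5)

(1/2,-2): +√(2/5); (-1/2,-1): −√(2/5)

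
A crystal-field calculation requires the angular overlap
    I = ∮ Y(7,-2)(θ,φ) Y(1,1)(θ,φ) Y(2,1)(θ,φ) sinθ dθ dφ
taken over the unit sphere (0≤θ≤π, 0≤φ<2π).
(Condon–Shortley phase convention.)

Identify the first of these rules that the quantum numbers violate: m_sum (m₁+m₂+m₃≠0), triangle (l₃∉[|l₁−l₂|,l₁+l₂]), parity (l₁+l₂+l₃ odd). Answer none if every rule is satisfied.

azimuthal sum: -2 + 1 + 1 = 0  ✓
l₃ must lie in [6,8]; have l₃=2  ✗
L = 7 + 1 + 2 = 10 (even)

triangle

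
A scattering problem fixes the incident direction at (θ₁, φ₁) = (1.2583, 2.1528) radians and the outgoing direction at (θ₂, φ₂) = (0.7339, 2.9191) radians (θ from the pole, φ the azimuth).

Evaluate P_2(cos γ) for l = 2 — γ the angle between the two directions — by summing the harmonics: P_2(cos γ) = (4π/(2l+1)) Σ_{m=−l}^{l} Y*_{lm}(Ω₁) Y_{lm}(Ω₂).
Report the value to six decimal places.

Addition theorem: P_2(cos γ) = (4π/5) Σ_m Y*_{lm}(Ω₁) Y_{lm}(Ω₂), m = −2…2:
  m=-2: Y*=-0.138389-0.321223i  Y=+0.156405+0.074587i  product +0.002314-0.060563i
  m=-1: Y*=-0.124235+0.188797i  Y=-0.374756-0.084784i  product +0.062565-0.060220i
  m=+0: Y*=-0.225963-0.000000i  Y=+0.206336+0.000000i  product -0.046624-0.000000i
  m=+1: Y*=+0.124235+0.188797i  Y=+0.374756-0.084784i  product +0.062565+0.060220i
  m=+2: Y*=-0.138389+0.321223i  Y=+0.156405-0.074587i  product +0.002314+0.060563i
Accumulated sum +0.083134+0.000000i; after 4π/(2l+1) scaling, +0.208939+0.000000i ⇒ P_2 = 0.208939

0.208939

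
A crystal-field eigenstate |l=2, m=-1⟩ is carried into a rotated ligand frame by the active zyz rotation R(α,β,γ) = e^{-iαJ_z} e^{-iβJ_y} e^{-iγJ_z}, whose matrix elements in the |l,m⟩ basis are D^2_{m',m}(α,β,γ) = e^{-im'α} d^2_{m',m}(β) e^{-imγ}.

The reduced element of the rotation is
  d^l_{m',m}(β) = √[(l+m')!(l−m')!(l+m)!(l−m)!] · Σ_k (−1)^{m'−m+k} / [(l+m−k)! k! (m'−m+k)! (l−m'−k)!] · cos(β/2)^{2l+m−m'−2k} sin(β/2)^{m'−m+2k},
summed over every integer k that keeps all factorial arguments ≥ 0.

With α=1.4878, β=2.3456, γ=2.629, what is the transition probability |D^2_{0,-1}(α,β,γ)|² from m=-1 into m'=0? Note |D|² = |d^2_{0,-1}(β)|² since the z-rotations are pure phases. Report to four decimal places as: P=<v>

D^2_{0,-1}(1.4878,2.3456,2.6290) = e^{-i·0·1.4878}·d^2_{0,-1}(2.3456)·e^{-i·-1·2.6290}. Compute d first:
c=cos(2.345600/2)=0.387572, s=sin(2.345600/2)=0.921839; N=√[2·2·1·6]=4.898979
The bounds max(0,m−m')=0 and min(l+m,l−m')=1 give 2 terms
  k=0: (−1)^1·4.8990/(2)·0.3876^3·0.9218^1 = -0.131458
  k=1: (−1)^2·4.8990/(2)·0.3876^1·0.9218^3 = +0.743693
d^2_{0,-1}(2.3456) = -0.131458 +0.743693 = +0.612235
|D^2_{0,-1}|² = |d^2_{0,-1}(β)|² = (+0.612235)² = 0.374832 (the z-rotation phases have unit modulus)

P=0.3748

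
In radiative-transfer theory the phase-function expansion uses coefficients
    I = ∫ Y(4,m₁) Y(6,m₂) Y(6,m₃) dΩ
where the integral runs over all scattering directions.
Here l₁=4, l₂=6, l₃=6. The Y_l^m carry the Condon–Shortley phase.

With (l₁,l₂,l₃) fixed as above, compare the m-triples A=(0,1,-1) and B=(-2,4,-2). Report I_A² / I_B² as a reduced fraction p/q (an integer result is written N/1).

Shared (l₁,l₂,l₃)=(4,6,6): N and (l;000)² cancel in I_A²/I_B².
A: Δ = 4!·4!·8!/17! = 1/15315300; Racah Σ t=0..4: t=0:+1/2903040 t=1:−1/51840 t=2:+1/11520 t=3:−1/20736 t=4:+1/414720 = 1/45360; ⇒ 3j(4 6 6; 0 1 -1)² = 1024/153153, sgn -1
B: Δ = 4!·4!·8!/17! = 1/15315300; Racah Σ t=2..4: t=2:+1/3870720 t=3:−1/181440 t=4:+1/138240 = 23/11612160; ⇒ 3j(4 6 6; -2 4 -2)² = 529/204204, sgn +1
I_A²/I_B² = (1024/153153)/(529/204204) = 4096/1587

4096/1587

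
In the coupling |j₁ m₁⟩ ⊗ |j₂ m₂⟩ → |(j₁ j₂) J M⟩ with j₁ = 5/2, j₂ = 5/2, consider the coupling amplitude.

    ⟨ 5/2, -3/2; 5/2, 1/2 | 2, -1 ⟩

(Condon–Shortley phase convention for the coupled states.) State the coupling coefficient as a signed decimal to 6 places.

√[5·3!2!2!/8! · 1!4!3!2!1!3!] = √(36/7)
  +(−1)^2/∏(2,1,2,1,0,1)! = 1/4  (running 1/4)
  +(−1)^3/∏(3,0,1,0,1,2)! = -1/12  (running 1/6)
⟨..|..⟩ = √(36/7)·(1/6) = +0.377964

+√(1/7) ≈ +0.377964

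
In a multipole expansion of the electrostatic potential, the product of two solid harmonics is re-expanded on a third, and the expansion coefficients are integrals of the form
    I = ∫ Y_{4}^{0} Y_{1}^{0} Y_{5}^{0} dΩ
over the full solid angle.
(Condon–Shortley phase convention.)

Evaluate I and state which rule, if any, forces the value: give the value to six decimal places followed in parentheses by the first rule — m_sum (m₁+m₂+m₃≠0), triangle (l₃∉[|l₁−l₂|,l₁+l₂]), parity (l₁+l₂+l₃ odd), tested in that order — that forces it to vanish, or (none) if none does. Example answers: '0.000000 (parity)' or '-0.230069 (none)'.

0.245532 (none)

Checks pass: Σm=0; 10 even; l₃=5∈[3,5].
(2·4+1)(2·1+1)(2·5+1) = 297
Δ: 0! 8! 2! / 11! → 1/495
sum: t=0:+1/576 = 1/576
3j²(4 1 5; 0 0 0) = Δ·Π!·Σ² = 5/99  (sign -1)
(m-triple is (0,0,0) — same symbol as above.)
combine: 4πI² = 297·5/99·5/99 = 25/33
take √, sign +1: I = 0.24553200
No selection rule forces the value: the integral is nonzero (none).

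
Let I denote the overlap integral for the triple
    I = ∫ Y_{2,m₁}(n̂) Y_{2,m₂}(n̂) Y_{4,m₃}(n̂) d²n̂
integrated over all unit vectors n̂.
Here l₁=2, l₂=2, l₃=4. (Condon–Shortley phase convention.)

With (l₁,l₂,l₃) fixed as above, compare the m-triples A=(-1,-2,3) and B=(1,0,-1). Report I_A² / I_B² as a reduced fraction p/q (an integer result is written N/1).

7/6

Shared (l₁,l₂,l₃)=(2,2,4): N and (l;000)² cancel in I_A²/I_B².
A: Δ = 0!·4!·4!/9! = 1/630; Racah Σ t=0..0: t=0:+1/144 = 1/144; ⇒ 3j(2 2 4; -1 -2 3)² = 1/18, sgn -1
B: Δ = 0!·4!·4!/9! = 1/630; Racah Σ t=0..0: t=0:+1/24 = 1/24; ⇒ 3j(2 2 4; 1 0 -1)² = 1/21, sgn -1
I_A²/I_B² = (1/18)/(1/21) = 7/6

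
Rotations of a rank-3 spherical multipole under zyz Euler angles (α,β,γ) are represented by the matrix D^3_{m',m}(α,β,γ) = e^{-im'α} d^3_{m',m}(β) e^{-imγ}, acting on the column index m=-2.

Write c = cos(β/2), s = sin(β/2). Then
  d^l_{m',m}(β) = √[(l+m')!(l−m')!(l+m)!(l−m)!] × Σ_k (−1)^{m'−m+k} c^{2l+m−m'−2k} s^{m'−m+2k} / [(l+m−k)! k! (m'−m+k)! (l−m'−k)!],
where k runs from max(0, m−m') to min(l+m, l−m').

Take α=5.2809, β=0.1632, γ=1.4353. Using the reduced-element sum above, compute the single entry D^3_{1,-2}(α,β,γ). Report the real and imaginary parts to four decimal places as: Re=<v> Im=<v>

Re=0.0025 Im=0.0023

Split into d^3_{1,-2}(β=0.1632) × two z-phases.
c=cos(0.163200/2)=0.996673, s=sin(0.163200/2)=0.081509; N=√[24·2·1·120]=75.894664
k: max(0,(-2)−(1))=0 … min(3+(-2),3−(1))=1
  k=0: (−1)^3·75.8947/(12)·0.9967^3·0.0815^3 = -0.003391
  k=1: (−1)^4·75.8947/(24)·0.9967^1·0.0815^5 = +0.000011
d^3_{1,-2}(0.1632) = -0.003391 +0.000011 = -0.003380
Attach z-rotation phases: D = e^{-i(1)(5.2809)}·(-0.003380)·e^{-i(-2)(1.4353)} = +0.002515+0.002257i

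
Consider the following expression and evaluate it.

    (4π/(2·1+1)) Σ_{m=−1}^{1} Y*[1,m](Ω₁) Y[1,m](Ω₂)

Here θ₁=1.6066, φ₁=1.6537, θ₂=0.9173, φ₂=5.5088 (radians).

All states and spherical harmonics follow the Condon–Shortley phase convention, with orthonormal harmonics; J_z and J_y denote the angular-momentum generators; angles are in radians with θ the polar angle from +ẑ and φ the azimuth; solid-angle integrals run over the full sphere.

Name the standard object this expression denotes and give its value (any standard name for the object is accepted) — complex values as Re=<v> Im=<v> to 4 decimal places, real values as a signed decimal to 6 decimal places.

Legendre polynomial (addition theorem), -0.621670

This sum is the spherical-harmonic addition theorem: it equals the Legendre polynomial P_l(cos γ) of the angle γ between the two directions.
Term-by-term m-sum for l=1 (normalisation 4π/3 = 4.188790):
  term(m=-1) = -0.07161 + 0.06199j   from Y*(Ω₁)=-0.02859 + 0.34409j, Y(Ω₂)=0.19609 + 0.19182j
  term(m=+0) = -0.00520 + 0.00000j   from Y*(Ω₁)=-0.01749 + 0.00000j, Y(Ω₂)=0.29705 + 0.00000j
  term(m=+1) = -0.07161 - 0.06199j   from Y*(Ω₁)=0.02859 + 0.34409j, Y(Ω₂)=-0.19609 + 0.19182j
Accumulated sum -0.14841 + 0.00000j; after 4π/(2l+1) scaling, -0.62167 + 0.00000j ⇒ P_1 = -0.621670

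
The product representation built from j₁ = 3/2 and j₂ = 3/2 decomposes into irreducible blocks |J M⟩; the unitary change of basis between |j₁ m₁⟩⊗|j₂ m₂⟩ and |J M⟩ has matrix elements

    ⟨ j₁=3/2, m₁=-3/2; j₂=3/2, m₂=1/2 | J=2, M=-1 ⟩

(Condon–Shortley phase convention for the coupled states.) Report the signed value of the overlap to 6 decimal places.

j₁+j₂−J=1  J+j₁−j₂=2  J−j₁+j₂=2  j₁+j₂+J+1=6
(j₁±m₁, j₂±m₂, J±M) = (0,3,2,1,1,3)
P² = 2
sum k=1..1:
  [1] −1/2 = -1/2
S = -1/2
C² = P²·S² = 1/2 ; C = -0.707107

−√(1/2) ≈ -0.707107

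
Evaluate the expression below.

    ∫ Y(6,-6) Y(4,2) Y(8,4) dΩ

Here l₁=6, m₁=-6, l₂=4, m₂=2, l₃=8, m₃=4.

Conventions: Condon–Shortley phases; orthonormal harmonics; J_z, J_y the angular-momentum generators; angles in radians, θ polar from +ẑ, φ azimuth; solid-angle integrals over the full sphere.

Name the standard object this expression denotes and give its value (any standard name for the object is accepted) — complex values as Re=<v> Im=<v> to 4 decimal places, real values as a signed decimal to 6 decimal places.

This is a Gaunt coefficient — the integral of a triple product of spherical harmonics over the sphere.
Rules hold: Σm=0, L=18 even, 2≤8≤10.
N = 13·9·17 = 1989
Δ = 2!·10!·6!/19! = 1/23279256
Racah Σ t=0..2: t=0:+1/1658880 t=1:−1/518400 t=2:+1/1658880 = -1/1382400
⇒ 3j(6 4 8; 0 0 0)² = 504/46189, sgn -1
Racah Σ t=2..2: t=2:+1/348364800 = 1/348364800
⇒ 3j(6 4 8; -6 2 4)² = 165/58786, sgn +1
4πI² = N·(3j₀)²·(3jₘ)² = 4860/79781
I = -1·√(0.0609168/4π) = -0.06962472

Gaunt coefficient, -0.069625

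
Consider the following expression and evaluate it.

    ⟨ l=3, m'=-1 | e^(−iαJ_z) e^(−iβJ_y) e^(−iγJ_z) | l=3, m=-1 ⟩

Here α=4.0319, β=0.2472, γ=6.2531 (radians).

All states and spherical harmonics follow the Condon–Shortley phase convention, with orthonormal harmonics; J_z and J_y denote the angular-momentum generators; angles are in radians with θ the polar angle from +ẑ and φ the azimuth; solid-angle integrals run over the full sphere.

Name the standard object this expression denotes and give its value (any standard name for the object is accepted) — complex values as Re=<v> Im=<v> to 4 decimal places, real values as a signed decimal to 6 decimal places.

This is a Wigner D-matrix element — the rotation-matrix element ⟨l m'| R(α,β,γ) |l m⟩ in the angular-momentum basis.
First d^3_{-1,-1}(β=0.2472), then the phase factors e^{-i(-1)α} and e^{-i(-1)γ}:
With c≡cos(β/2)=0.992371 and s≡sin(β/2)=0.123286, N=[2·24·2·24]^{1/2}=48.000000
Admissible k: 0..2 (factorial args all ≥0)
  k=0: (−1)^0·48.0000/(48)·0.9924^6·0.1233^0 = +0.955092
  k=1: (−1)^1·48.0000/(6)·0.9924^4·0.1233^2 = -0.117926
  k=2: (−1)^2·48.0000/(8)·0.9924^2·0.1233^4 = +0.001365
d^3_{-1,-1}(0.2472) = +0.955092 -0.117926 +0.001365 = +0.838530
Attach z-rotation phases: D = e^{-i(-1)(4.0319)}·(+0.838530)·e^{-i(-1)(6.2531)} = -0.546947-0.635595i

Wigner D-matrix element, Re=-0.5469 Im=-0.6356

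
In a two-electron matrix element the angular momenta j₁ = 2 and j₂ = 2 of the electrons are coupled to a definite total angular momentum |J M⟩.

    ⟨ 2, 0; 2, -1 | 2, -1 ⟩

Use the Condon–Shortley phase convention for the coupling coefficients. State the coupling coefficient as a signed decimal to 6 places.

−√(1/14) ≈ -0.267261

√[5·2!2!2!/7! · 2!2!1!3!1!3!] = √(8/7)
  +(−1)^0/∏(0,2,2,1,0,1)! = 1/4  (running 1/4)
  +(−1)^1/∏(1,1,1,0,1,2)! = -1/2  (running -1/4)
⟨..|..⟩ = √(8/7)·(-1/4) = -0.267261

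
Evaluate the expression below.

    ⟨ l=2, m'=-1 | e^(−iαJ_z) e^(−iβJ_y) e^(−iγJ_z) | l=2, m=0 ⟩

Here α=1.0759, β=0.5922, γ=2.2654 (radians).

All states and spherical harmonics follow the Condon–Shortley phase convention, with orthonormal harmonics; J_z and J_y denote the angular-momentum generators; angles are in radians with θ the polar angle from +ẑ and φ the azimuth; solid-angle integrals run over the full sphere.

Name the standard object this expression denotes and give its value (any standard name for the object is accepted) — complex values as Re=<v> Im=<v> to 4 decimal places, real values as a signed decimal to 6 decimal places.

This is a Wigner D-matrix element — the rotation-matrix element ⟨l m'| R(α,β,γ) |l m⟩ in the angular-momentum basis.
First d^2_{-1,0}(β=0.5922), then the phase factors e^{-i(-1)α} and e^{-i(0)γ}:
With c≡cos(β/2)=0.956482 and s≡sin(β/2)=0.291792, N=[1·6·2·2]^{1/2}=4.898979
k∈{1,2} keeps every argument non-negative
  k=1: (−1)^0·4.8990/(2)·0.9565^3·0.2918^1 = +0.625431
  k=2: (−1)^1·4.8990/(2)·0.9565^1·0.2918^3 = -0.058207
d^2_{-1,0}(0.5922) = +0.625431 -0.058207 = +0.567224
D = (+0.474940+0.880018i)·(+0.567224)·(+1.000000+0.000000i) = +0.269398+0.499167i

Wigner D-matrix element, Re=0.2694 Im=0.4992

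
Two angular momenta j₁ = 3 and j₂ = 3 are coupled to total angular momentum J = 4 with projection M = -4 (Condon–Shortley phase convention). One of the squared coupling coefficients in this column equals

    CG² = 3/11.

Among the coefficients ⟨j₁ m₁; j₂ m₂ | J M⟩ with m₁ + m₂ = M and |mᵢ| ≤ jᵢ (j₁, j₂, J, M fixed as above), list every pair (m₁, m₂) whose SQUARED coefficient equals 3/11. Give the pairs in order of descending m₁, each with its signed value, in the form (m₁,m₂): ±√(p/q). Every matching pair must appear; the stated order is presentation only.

(-1,-3): +√(3/11); (-3,-1): +√(3/11)

Admissible pairs with m₁+m₂ = M = -4: (-3,-1), (-2,-2), (-1,-3)
  (m₁,m₂)=(-1,-3): CG² = 3/11, CG = +√(3/11)   ← matches the target
  (m₁,m₂)=(-2,-2): CG² = 5/11, CG = −√(5/11)
  (m₁,m₂)=(-3,-1): CG² = 3/11, CG = +√(3/11)   ← matches the target
Pairs with CG² = 3/11: (-1,-3): +√(3/11); (-3,-1): +√(3/11)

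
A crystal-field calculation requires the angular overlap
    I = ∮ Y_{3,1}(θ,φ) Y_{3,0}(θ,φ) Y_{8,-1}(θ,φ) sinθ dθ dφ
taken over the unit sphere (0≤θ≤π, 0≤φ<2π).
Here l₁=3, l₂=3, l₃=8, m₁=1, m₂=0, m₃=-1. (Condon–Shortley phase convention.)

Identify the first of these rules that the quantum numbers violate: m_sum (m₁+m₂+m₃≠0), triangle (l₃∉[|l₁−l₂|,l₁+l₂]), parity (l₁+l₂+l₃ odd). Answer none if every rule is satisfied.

azimuthal sum: 1 + 0 − 1 = 0  ✓
l₃ must lie in [0,6]; have l₃=8  ✗
L = 3 + 3 + 8 = 14 (even)

triangle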